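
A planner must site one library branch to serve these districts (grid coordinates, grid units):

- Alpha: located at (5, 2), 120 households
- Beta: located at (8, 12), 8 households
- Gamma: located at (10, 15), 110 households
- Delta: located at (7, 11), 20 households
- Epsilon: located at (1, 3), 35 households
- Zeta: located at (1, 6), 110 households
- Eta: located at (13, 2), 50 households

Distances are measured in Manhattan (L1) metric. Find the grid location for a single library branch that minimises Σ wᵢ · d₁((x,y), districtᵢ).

(5, 6)

Manhattan distance separates: Σwᵢ(|x−xᵢ|+|y−yᵢ|) = Σwᵢ|x−xᵢ| + Σwᵢ|y−yᵢ|, so x and y are optimised independently as 1-D weighted medians.
Total weight W = 453; half = 226.5.
x-coordinate, sorted with cumulative weight:
  x=1 (Epsilon, w=35) cum 35
  x=1 (Zeta, w=110) cum 145
  x=5 (Alpha, w=120) cum 265  ← median
  x=7 (Delta, w=20) cum 285
  x=8 (Beta, w=8) cum 293
  x=10 (Gamma, w=110) cum 403
  x=13 (Eta, w=50) cum 453
⇒ x* = 5
y-coordinate, sorted with cumulative weight:
  y=2 (Alpha, w=120) cum 120
  y=2 (Eta, w=50) cum 170
  y=3 (Epsilon, w=35) cum 205
  y=6 (Zeta, w=110) cum 315  ← median
  y=11 (Delta, w=20) cum 335
  y=12 (Beta, w=8) cum 343
  y=15 (Gamma, w=110) cum 453
⇒ y* = 6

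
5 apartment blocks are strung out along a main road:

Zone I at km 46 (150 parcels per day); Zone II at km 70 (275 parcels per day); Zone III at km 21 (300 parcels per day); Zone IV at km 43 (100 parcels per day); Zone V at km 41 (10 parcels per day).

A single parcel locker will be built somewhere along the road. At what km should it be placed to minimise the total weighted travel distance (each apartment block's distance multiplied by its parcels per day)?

For a sum of weighted absolute distances on a line, the optimum is the weighted median (not the mean). Total weight W = 835; half-weight = 417.5.
Sort by position and accumulate weight:
  km 21 (Zone III, w=300) → cum 300
  km 41 (Zone V, w=10) → cum 310
  km 43 (Zone IV, w=100) → cum 410
  km 46 (Zone I, w=150) → cum 560  ≥ 417.5 → median here
  km 70 (Zone II, w=275) → cum 835
Optimal location: km 46.

x = 46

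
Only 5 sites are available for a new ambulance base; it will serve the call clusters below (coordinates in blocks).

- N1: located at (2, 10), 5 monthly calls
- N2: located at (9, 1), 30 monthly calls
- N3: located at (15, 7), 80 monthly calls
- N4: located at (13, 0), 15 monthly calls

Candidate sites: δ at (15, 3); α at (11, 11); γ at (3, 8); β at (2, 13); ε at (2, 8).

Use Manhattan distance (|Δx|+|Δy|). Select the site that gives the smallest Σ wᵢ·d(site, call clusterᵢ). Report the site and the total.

δ, total 735 blocks

Total weighted distance at each candidate:
  δ (15, 3): total = 735
  α (11, 11): total = 1245
  γ (3, 8): total = 1715
  β (2, 13): total = 2465
  ε (2, 8): total = 1835
Minimum is at δ with total 735 blocks.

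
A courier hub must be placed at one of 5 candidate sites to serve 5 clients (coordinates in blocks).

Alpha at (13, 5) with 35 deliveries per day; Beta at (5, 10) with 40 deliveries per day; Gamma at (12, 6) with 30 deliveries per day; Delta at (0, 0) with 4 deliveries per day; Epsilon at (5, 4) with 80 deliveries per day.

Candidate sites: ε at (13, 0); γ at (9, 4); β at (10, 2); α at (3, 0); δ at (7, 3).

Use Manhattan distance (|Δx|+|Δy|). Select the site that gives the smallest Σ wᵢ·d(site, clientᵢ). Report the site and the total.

γ, total 1097 blocks

Total weighted distance at each candidate:
  ε (13, 0): total = 2117
  γ (9, 4): total = 1097
  β (10, 2): total = 1518
  α (3, 0): total = 1947
  δ (7, 3): total = 1160
Minimum is at γ with total 1097 blocks.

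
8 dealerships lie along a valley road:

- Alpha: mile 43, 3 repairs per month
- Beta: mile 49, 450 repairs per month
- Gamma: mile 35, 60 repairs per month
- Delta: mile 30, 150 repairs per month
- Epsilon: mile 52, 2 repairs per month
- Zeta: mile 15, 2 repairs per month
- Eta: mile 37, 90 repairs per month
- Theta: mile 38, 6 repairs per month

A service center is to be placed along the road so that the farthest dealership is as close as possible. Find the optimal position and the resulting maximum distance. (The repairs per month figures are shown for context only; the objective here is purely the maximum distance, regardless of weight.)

location 33.5, max distance 18.5

The 1-center on a line is the midpoint of the two extreme points: leftmost at 15, rightmost at 52.
Optimal location = (15 + 52)/2 = 33.5; maximum distance = (52 − 15)/2 = 18.5.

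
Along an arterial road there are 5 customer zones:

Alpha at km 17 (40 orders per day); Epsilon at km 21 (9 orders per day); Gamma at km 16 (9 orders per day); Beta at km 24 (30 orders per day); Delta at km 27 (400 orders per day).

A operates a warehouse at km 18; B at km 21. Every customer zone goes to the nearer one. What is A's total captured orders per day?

49

The indifferent point is the midpoint (18+21)/2 = 19.5; customer zones left of it (closer to A at 18) go to A, those right go to B.
  Gamma at 16 (w=9) → A
  Alpha at 17 (w=40) → A
  Epsilon at 21 (w=9) → B
  Beta at 24 (w=30) → B
  Delta at 27 (w=400) → B
A captures 49; B captures 439.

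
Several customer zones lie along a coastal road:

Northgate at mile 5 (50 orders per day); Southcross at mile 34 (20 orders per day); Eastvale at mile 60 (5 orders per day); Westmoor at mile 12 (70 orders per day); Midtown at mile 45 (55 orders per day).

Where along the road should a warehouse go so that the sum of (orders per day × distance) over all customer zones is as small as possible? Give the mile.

x = 12

For a sum of weighted absolute distances on a line, the optimum is the weighted median (not the mean). Total weight W = 200; half-weight = 100.
Sort by position and accumulate weight:
  mile 5 (Northgate, w=50) → cum 50
  mile 12 (Westmoor, w=70) → cum 120  ≥ 100 → median here
  mile 34 (Southcross, w=20) → cum 140
  mile 45 (Midtown, w=55) → cum 195
  mile 60 (Eastvale, w=5) → cum 200
Optimal location: mile 12.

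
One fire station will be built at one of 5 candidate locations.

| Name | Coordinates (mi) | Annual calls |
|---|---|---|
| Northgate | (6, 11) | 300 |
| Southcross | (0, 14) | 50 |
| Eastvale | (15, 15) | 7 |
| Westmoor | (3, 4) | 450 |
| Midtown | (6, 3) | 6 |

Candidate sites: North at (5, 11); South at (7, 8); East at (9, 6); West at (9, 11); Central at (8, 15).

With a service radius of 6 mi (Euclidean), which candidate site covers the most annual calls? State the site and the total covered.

Coverage radius r = 6 mi; a point is covered iff (Δx)²+(Δy)² ≤ 6² = 36.
  North (5, 11): covers {Northgate, Southcross} → 350
  South (7, 8): covers {Northgate, Westmoor, Midtown} → 756
  East (9, 6): covers {Northgate, Midtown} → 306
  West (9, 11): covers {Northgate} → 300
  Central (8, 15): covers {Northgate} → 300
Maximum coverage at South: 756 annual calls.

South, covering 756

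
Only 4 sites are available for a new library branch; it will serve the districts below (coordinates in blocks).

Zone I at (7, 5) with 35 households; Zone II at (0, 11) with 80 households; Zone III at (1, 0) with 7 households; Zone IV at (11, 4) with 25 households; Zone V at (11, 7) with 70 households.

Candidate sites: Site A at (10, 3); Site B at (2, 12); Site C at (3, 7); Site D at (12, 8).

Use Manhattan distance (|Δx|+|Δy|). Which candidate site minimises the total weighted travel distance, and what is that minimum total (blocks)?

Site C, total 1668 blocks

Total weighted distance at each candidate:
  Site A (10, 3): total = 2099
  Site B (2, 12): total = 2156
  Site C (3, 7): total = 1668
  Site D (12, 8): total = 1878
Minimum is at Site C with total 1668 blocks.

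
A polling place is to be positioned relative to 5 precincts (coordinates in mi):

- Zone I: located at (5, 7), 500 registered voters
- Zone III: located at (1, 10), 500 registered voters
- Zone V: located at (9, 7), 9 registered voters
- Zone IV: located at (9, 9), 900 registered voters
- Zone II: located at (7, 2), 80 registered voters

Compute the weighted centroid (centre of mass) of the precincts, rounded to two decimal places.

The minimiser of Σwᵢ‖p−pᵢ‖² is the weighted centroid p* = (Σwᵢpᵢ)/(Σwᵢ).
Σwᵢ = 1989.
Σwᵢxᵢ = 500·5 + 500·1 + 9·9 + 900·9 + 80·7 = 11741.
Σwᵢyᵢ = 500·7 + 500·10 + 9·7 + 900·9 + 80·2 = 16823.
x* = 11741/1989 = 5.90, y* = 16823/1989 = 8.46.

(5.90, 8.46)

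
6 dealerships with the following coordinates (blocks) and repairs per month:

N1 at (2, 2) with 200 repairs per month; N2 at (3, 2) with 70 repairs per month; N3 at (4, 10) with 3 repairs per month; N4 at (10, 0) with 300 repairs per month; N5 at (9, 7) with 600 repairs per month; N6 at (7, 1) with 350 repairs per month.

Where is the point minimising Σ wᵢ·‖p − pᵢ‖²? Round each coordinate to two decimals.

(7.53, 3.36)

The minimiser of Σwᵢ‖p−pᵢ‖² is the weighted centroid p* = (Σwᵢpᵢ)/(Σwᵢ).
Σwᵢ = 1523.
Σwᵢxᵢ = 200·2 + 70·3 + 3·4 + 300·10 + 600·9 + 350·7 = 11472.
Σwᵢyᵢ = 200·2 + 70·2 + 3·10 + 300·0 + 600·7 + 350·1 = 5120.
x* = 11472/1523 = 7.53, y* = 5120/1523 = 3.36.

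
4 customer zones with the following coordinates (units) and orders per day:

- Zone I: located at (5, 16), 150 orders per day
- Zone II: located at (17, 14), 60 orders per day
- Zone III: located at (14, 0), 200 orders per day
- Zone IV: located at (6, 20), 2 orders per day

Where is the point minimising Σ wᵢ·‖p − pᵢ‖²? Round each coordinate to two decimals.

The minimiser of Σwᵢ‖p−pᵢ‖² is the weighted centroid p* = (Σwᵢpᵢ)/(Σwᵢ).
Σwᵢ = 412.
Σwᵢxᵢ = 150·5 + 60·17 + 200·14 + 2·6 = 4582.
Σwᵢyᵢ = 150·16 + 60·14 + 200·0 + 2·20 = 3280.
x* = 4582/412 = 11.12, y* = 3280/412 = 7.96.

(11.12, 7.96)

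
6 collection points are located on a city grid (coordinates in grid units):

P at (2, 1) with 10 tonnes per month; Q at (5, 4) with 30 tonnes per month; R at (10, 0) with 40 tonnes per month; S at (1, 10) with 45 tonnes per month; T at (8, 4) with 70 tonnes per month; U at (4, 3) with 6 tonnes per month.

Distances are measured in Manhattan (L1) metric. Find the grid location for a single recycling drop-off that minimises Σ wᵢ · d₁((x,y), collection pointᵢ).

Manhattan distance separates: Σwᵢ(|x−xᵢ|+|y−yᵢ|) = Σwᵢ|x−xᵢ| + Σwᵢ|y−yᵢ|, so x and y are optimised independently as 1-D weighted medians.
Total weight W = 201; half = 100.5.
x-coordinate, sorted with cumulative weight:
  x=1 (S, w=45) cum 45
  x=2 (P, w=10) cum 55
  x=4 (U, w=6) cum 61
  x=5 (Q, w=30) cum 91
  x=8 (T, w=70) cum 161  ← median
  x=10 (R, w=40) cum 201
⇒ x* = 8
y-coordinate, sorted with cumulative weight:
  y=0 (R, w=40) cum 40
  y=1 (P, w=10) cum 50
  y=3 (U, w=6) cum 56
  y=4 (Q, w=30) cum 86
  y=4 (T, w=70) cum 156  ← median
  y=10 (S, w=45) cum 201
⇒ y* = 4

(8, 4)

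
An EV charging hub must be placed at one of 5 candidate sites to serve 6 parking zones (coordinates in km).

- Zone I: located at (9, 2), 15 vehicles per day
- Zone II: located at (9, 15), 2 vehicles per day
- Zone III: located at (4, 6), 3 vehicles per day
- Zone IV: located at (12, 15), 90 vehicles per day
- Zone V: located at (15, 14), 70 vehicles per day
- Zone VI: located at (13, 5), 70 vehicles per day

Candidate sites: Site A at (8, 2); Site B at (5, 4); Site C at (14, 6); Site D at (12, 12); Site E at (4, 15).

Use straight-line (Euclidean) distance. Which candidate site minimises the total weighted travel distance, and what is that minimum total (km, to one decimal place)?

Site D, total 1212.5 km

Total weighted distance at each candidate:
  Site A (8, 2): total = 2662.8
  Site B (5, 4): total = 2825.0
  Site C (14, 6): total = 1639.8
  Site D (12, 12): total = 1212.5
  Site E (4, 15): total = 2680.9
Minimum is at Site D with total 1212.5 km.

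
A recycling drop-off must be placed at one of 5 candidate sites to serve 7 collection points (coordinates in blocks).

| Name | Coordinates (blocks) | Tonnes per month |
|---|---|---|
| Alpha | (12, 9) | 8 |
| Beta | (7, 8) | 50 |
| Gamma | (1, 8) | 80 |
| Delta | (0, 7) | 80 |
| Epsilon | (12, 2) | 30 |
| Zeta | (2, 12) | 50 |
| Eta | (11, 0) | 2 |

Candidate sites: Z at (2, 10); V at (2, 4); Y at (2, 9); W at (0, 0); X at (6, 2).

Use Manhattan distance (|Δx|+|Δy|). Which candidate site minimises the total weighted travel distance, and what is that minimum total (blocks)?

Y, total 1556 blocks

Total weighted distance at each candidate:
  Z (2, 10): total = 1756
  V (2, 4): total = 2156
  Y (2, 9): total = 1556
  W (0, 0): total = 3340
  X (6, 2): total = 3108
Minimum is at Y with total 1556 blocks.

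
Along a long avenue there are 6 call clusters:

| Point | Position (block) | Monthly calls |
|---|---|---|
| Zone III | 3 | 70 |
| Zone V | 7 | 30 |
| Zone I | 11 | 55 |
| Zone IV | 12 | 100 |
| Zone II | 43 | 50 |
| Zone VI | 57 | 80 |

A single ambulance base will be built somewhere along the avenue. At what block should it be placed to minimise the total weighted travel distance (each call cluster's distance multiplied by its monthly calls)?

For a sum of weighted absolute distances on a line, the optimum is the weighted median (not the mean). Total weight W = 385; half-weight = 192.5.
Sort by position and accumulate weight:
  block 3 (Zone III, w=70) → cum 70
  block 7 (Zone V, w=30) → cum 100
  block 11 (Zone I, w=55) → cum 155
  block 12 (Zone IV, w=100) → cum 255  ≥ 192.5 → median here
  block 43 (Zone II, w=50) → cum 305
  block 57 (Zone VI, w=80) → cum 385
Optimal location: block 12.

x = 12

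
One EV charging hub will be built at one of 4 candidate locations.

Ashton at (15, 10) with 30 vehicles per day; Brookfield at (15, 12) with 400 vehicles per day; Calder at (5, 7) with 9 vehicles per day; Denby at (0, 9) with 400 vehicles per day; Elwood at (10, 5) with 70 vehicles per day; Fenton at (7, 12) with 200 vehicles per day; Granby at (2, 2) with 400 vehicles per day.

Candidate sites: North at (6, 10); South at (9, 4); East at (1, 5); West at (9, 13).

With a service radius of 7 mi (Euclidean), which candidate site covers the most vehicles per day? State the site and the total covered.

Coverage radius r = 7 mi; a point is covered iff (Δx)²+(Δy)² ≤ 7² = 49.
  North (6, 10): covers {Calder, Denby, Elwood, Fenton} → 679
  South (9, 4): covers {Calder, Elwood} → 79
  East (1, 5): covers {Calder, Denby, Granby} → 809
  West (9, 13): covers {Ashton, Brookfield, Fenton} → 630
Maximum coverage at East: 809 vehicles per day.

East, covering 809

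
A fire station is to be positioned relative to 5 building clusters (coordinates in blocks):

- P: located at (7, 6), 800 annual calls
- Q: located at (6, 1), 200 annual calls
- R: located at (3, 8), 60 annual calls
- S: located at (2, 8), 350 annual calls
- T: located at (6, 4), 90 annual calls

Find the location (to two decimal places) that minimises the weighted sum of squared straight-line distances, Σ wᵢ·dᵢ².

The minimiser of Σwᵢ‖p−pᵢ‖² is the weighted centroid p* = (Σwᵢpᵢ)/(Σwᵢ).
Σwᵢ = 1500.
Σwᵢxᵢ = 800·7 + 200·6 + 60·3 + 350·2 + 90·6 = 8220.
Σwᵢyᵢ = 800·6 + 200·1 + 60·8 + 350·8 + 90·4 = 8640.
x* = 8220/1500 = 5.48, y* = 8640/1500 = 5.76.

(5.48, 5.76)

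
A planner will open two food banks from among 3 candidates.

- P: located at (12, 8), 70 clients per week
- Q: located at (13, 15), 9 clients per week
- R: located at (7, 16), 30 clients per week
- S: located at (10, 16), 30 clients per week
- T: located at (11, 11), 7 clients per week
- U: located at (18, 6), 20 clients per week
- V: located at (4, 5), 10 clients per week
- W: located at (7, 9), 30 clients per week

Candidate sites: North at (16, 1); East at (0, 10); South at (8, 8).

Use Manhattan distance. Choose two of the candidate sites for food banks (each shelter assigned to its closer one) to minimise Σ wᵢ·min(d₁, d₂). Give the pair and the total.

{North, South}, total 1270

Evaluate every pair (each demand assigned to the nearer of the two):
  {North, South}: total = 1270
  {East, South}: total = 1370
  {North, East}: total = 2347
Best pair: {North, South} with total 1270.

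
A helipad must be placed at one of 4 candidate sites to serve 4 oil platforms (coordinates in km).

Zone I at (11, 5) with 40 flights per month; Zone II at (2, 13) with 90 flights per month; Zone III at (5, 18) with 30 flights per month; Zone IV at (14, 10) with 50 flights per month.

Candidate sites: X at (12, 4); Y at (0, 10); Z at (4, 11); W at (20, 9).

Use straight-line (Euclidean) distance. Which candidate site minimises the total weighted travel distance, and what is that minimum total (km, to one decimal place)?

Z, total 1338.0 km

Total weighted distance at each candidate:
  X (12, 4): total = 2053.2
  Y (0, 10): total = 1790.8
  Z (4, 11): total = 1338.0
  W (20, 9): total = 2882.4
Minimum is at Z with total 1338.0 km.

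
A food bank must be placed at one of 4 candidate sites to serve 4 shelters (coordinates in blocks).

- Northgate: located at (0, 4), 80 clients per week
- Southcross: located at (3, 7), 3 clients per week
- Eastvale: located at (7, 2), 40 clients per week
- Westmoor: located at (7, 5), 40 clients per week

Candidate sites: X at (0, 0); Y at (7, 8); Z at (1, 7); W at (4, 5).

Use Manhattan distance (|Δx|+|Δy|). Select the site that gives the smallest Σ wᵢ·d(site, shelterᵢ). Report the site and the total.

Total weighted distance at each candidate:
  X (0, 0): total = 1190
  Y (7, 8): total = 1255
  Z (1, 7): total = 1086
  W (4, 5): total = 769
Minimum is at W with total 769 blocks.

W, total 769 blocks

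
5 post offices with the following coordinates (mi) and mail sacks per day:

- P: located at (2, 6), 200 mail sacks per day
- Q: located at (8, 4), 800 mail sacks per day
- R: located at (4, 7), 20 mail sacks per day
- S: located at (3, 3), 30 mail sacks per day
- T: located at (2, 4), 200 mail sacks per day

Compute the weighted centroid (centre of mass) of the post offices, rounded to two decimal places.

(5.90, 4.34)

The minimiser of Σwᵢ‖p−pᵢ‖² is the weighted centroid p* = (Σwᵢpᵢ)/(Σwᵢ).
Σwᵢ = 1250.
Σwᵢxᵢ = 200·2 + 800·8 + 20·4 + 30·3 + 200·2 = 7370.
Σwᵢyᵢ = 200·6 + 800·4 + 20·7 + 30·3 + 200·4 = 5430.
x* = 7370/1250 = 5.90, y* = 5430/1250 = 4.34.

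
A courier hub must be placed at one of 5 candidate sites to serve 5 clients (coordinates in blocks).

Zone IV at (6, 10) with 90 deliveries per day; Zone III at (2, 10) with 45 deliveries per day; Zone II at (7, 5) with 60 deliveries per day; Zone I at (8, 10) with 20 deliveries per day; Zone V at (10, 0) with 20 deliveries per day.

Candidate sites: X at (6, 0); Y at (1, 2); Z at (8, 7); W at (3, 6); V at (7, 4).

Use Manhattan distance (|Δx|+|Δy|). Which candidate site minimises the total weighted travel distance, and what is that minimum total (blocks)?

Z, total 1275 blocks

Total weighted distance at each candidate:
  X (6, 0): total = 2210
  Y (1, 2): total = 2635
  Z (8, 7): total = 1275
  W (3, 6): total = 1595
  V (7, 4): total = 1465
Minimum is at Z with total 1275 blocks.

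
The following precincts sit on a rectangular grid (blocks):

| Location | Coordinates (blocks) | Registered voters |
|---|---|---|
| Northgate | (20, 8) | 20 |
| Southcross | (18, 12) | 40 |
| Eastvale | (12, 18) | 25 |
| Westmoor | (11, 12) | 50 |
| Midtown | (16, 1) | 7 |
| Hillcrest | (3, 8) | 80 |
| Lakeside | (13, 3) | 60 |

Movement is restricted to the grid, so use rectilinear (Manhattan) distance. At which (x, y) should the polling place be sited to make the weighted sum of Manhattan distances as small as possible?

(12, 8)

Manhattan distance separates: Σwᵢ(|x−xᵢ|+|y−yᵢ|) = Σwᵢ|x−xᵢ| + Σwᵢ|y−yᵢ|, so x and y are optimised independently as 1-D weighted medians.
Total weight W = 282; half = 141.
x-coordinate, sorted with cumulative weight:
  x=3 (Hillcrest, w=80) cum 80
  x=11 (Westmoor, w=50) cum 130
  x=12 (Eastvale, w=25) cum 155  ← median
  x=13 (Lakeside, w=60) cum 215
  x=16 (Midtown, w=7) cum 222
  x=18 (Southcross, w=40) cum 262
  x=20 (Northgate, w=20) cum 282
⇒ x* = 12
y-coordinate, sorted with cumulative weight:
  y=1 (Midtown, w=7) cum 7
  y=3 (Lakeside, w=60) cum 67
  y=8 (Northgate, w=20) cum 87
  y=8 (Hillcrest, w=80) cum 167  ← median
  y=12 (Southcross, w=40) cum 207
  y=12 (Westmoor, w=50) cum 257
  y=18 (Eastvale, w=25) cum 282
⇒ y* = 8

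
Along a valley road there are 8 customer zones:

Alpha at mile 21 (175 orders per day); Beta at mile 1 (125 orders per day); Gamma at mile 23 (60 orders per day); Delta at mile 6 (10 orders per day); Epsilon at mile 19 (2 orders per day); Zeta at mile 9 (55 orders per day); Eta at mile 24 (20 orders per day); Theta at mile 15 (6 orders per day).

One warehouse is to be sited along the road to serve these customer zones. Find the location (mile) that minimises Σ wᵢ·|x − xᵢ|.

For a sum of weighted absolute distances on a line, the optimum is the weighted median (not the mean). Total weight W = 453; half-weight = 226.5.
Sort by position and accumulate weight:
  mile 1 (Beta, w=125) → cum 125
  mile 6 (Delta, w=10) → cum 135
  mile 9 (Zeta, w=55) → cum 190
  mile 15 (Theta, w=6) → cum 196
  mile 19 (Epsilon, w=2) → cum 198
  mile 21 (Alpha, w=175) → cum 373  ≥ 226.5 → median here
  mile 23 (Gamma, w=60) → cum 433
  mile 24 (Eta, w=20) → cum 453
Optimal location: mile 21.

x = 21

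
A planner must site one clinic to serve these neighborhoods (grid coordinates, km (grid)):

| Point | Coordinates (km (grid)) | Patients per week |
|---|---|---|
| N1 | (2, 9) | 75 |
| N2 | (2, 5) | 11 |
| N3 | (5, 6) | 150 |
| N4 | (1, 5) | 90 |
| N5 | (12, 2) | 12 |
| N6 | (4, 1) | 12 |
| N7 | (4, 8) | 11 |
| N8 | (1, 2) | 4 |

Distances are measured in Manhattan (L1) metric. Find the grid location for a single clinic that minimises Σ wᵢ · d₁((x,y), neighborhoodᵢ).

(4, 6)

Manhattan distance separates: Σwᵢ(|x−xᵢ|+|y−yᵢ|) = Σwᵢ|x−xᵢ| + Σwᵢ|y−yᵢ|, so x and y are optimised independently as 1-D weighted medians.
Total weight W = 365; half = 182.5.
x-coordinate, sorted with cumulative weight:
  x=1 (N4, w=90) cum 90
  x=1 (N8, w=4) cum 94
  x=2 (N1, w=75) cum 169
  x=2 (N2, w=11) cum 180
  x=4 (N6, w=12) cum 192  ← median
  x=4 (N7, w=11) cum 203
  x=5 (N3, w=150) cum 353
  x=12 (N5, w=12) cum 365
⇒ x* = 4
y-coordinate, sorted with cumulative weight:
  y=1 (N6, w=12) cum 12
  y=2 (N5, w=12) cum 24
  y=2 (N8, w=4) cum 28
  y=5 (N2, w=11) cum 39
  y=5 (N4, w=90) cum 129
  y=6 (N3, w=150) cum 279  ← median
  y=8 (N7, w=11) cum 290
  y=9 (N1, w=75) cum 365
⇒ y* = 6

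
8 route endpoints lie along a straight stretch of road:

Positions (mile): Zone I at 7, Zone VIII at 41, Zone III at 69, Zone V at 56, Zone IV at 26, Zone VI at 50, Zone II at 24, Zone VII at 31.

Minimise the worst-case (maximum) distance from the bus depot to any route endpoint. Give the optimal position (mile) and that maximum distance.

location 38, max distance 31

The 1-center on a line is the midpoint of the two extreme points: leftmost at 7, rightmost at 69.
Optimal location = (7 + 69)/2 = 38; maximum distance = (69 − 7)/2 = 31.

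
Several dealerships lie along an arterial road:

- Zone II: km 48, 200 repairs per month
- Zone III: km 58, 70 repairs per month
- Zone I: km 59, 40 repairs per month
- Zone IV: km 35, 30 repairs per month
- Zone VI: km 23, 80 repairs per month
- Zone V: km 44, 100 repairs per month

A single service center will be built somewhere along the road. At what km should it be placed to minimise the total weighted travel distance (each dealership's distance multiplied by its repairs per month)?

For a sum of weighted absolute distances on a line, the optimum is the weighted median (not the mean). Total weight W = 520; half-weight = 260.
Sort by position and accumulate weight:
  km 23 (Zone VI, w=80) → cum 80
  km 35 (Zone IV, w=30) → cum 110
  km 44 (Zone V, w=100) → cum 210
  km 48 (Zone II, w=200) → cum 410  ≥ 260 → median here
  km 58 (Zone III, w=70) → cum 480
  km 59 (Zone I, w=40) → cum 520
Optimal location: km 48.

x = 48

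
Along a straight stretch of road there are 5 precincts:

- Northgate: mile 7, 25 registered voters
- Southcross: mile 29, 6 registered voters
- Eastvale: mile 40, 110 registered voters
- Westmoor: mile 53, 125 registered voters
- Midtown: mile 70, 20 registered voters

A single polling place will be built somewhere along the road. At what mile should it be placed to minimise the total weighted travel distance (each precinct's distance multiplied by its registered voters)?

For a sum of weighted absolute distances on a line, the optimum is the weighted median (not the mean). Total weight W = 286; half-weight = 143.
Sort by position and accumulate weight:
  mile 7 (Northgate, w=25) → cum 25
  mile 29 (Southcross, w=6) → cum 31
  mile 40 (Eastvale, w=110) → cum 141
  mile 53 (Westmoor, w=125) → cum 266  ≥ 143 → median here
  mile 70 (Midtown, w=20) → cum 286
Optimal location: mile 53.

x = 53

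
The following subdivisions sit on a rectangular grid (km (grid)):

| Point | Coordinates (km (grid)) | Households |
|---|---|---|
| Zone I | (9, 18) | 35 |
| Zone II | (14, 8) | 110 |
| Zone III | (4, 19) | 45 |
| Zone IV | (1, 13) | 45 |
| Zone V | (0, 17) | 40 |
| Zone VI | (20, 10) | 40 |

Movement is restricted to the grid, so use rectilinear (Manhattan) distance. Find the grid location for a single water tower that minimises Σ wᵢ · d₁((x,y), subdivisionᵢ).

(9, 13)

Manhattan distance separates: Σwᵢ(|x−xᵢ|+|y−yᵢ|) = Σwᵢ|x−xᵢ| + Σwᵢ|y−yᵢ|, so x and y are optimised independently as 1-D weighted medians.
Total weight W = 315; half = 157.5.
x-coordinate, sorted with cumulative weight:
  x=0 (Zone V, w=40) cum 40
  x=1 (Zone IV, w=45) cum 85
  x=4 (Zone III, w=45) cum 130
  x=9 (Zone I, w=35) cum 165  ← median
  x=14 (Zone II, w=110) cum 275
  x=20 (Zone VI, w=40) cum 315
⇒ x* = 9
y-coordinate, sorted with cumulative weight:
  y=8 (Zone II, w=110) cum 110
  y=10 (Zone VI, w=40) cum 150
  y=13 (Zone IV, w=45) cum 195  ← median
  y=17 (Zone V, w=40) cum 235
  y=18 (Zone I, w=35) cum 270
  y=19 (Zone III, w=45) cum 315
⇒ y* = 13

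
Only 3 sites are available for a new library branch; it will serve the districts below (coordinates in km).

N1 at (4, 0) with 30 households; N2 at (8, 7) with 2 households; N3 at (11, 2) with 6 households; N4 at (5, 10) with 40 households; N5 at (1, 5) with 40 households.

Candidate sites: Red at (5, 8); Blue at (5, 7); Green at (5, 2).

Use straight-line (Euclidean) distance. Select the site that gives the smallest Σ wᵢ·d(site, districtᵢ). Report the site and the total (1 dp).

Blue, total 563.9 km

Total weighted distance at each candidate:
  Red (5, 8): total = 579.1
  Blue (5, 7): total = 563.9
  Green (5, 2): total = 634.7
Minimum is at Blue with total 563.9 km.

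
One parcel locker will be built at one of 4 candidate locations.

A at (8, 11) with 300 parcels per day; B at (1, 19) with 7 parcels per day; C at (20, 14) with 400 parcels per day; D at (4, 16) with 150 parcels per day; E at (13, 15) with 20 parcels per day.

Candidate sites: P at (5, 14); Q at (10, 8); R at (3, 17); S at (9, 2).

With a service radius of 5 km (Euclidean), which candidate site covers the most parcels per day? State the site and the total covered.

Coverage radius r = 5 km; a point is covered iff (Δx)²+(Δy)² ≤ 5² = 25.
  P (5, 14): covers {A, D} → 450
  Q (10, 8): covers {A} → 300
  R (3, 17): covers {B, D} → 157
  S (9, 2): covers {none} → 0
Maximum coverage at P: 450 parcels per day.

P, covering 450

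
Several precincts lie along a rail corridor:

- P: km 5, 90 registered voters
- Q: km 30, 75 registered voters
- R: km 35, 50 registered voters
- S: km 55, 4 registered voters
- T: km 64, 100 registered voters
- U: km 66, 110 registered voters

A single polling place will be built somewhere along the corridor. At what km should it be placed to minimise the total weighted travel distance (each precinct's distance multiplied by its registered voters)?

For a sum of weighted absolute distances on a line, the optimum is the weighted median (not the mean). Total weight W = 429; half-weight = 214.5.
Sort by position and accumulate weight:
  km 5 (P, w=90) → cum 90
  km 30 (Q, w=75) → cum 165
  km 35 (R, w=50) → cum 215  ≥ 214.5 → median here
  km 55 (S, w=4) → cum 219
  km 64 (T, w=100) → cum 319
  km 66 (U, w=110) → cum 429
Optimal location: km 35.

x = 35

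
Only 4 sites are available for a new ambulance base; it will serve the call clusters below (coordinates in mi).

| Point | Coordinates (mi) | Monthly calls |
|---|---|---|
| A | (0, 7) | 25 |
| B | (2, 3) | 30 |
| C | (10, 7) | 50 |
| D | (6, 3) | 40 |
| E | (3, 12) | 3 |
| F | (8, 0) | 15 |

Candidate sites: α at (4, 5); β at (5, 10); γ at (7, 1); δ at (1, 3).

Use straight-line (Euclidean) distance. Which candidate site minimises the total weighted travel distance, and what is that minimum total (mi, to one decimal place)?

Total weighted distance at each candidate:
  α (4, 5): total = 743.3
  β (5, 10): total = 1113.7
  γ (7, 1): total = 873.2
  δ (1, 3): total = 967.4
Minimum is at α with total 743.3 mi.

α, total 743.3 mi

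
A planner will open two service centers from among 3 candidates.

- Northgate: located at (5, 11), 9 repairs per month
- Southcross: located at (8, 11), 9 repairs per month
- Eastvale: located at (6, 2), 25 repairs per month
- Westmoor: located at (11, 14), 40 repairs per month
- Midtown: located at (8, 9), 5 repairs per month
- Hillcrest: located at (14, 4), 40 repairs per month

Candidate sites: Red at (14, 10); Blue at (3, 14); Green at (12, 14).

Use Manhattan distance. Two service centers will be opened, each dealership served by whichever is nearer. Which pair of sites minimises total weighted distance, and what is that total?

Evaluate every pair (each demand assigned to the nearer of the two):
  {Red, Green}: total = 868
  {Red, Blue}: total = 1038
  {Blue, Green}: total = 1048
Best pair: {Red, Green} with total 868.

{Red, Green}, total 868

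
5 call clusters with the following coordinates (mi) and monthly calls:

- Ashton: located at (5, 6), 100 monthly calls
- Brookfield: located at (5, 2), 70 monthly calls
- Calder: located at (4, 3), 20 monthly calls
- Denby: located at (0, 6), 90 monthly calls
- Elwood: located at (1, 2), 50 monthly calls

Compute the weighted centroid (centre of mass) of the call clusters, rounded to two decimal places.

(2.97, 4.36)

The minimiser of Σwᵢ‖p−pᵢ‖² is the weighted centroid p* = (Σwᵢpᵢ)/(Σwᵢ).
Σwᵢ = 330.
Σwᵢxᵢ = 100·5 + 70·5 + 20·4 + 90·0 + 50·1 = 980.
Σwᵢyᵢ = 100·6 + 70·2 + 20·3 + 90·6 + 50·2 = 1440.
x* = 980/330 = 2.97, y* = 1440/330 = 4.36.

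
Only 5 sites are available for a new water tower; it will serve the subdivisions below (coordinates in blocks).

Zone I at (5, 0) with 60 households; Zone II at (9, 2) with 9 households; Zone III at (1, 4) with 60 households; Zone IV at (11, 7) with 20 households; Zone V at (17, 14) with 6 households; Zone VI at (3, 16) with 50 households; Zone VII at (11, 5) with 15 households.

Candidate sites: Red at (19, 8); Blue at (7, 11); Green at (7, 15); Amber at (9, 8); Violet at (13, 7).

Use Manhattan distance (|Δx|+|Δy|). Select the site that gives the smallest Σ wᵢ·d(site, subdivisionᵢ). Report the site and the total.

Total weighted distance at each candidate:
  Red (19, 8): total = 4377
  Blue (7, 11): total = 2497
  Green (7, 15): total = 2941
  Amber (9, 8): total = 2413
  Violet (13, 7): total = 2997
Minimum is at Amber with total 2413 blocks.

Amber, total 2413 blocks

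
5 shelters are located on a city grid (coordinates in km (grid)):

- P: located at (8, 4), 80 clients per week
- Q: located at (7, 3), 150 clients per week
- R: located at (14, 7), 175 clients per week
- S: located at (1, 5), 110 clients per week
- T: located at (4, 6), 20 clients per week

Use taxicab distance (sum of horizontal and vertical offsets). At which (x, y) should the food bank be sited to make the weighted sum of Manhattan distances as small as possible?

(7, 5)

Manhattan distance separates: Σwᵢ(|x−xᵢ|+|y−yᵢ|) = Σwᵢ|x−xᵢ| + Σwᵢ|y−yᵢ|, so x and y are optimised independently as 1-D weighted medians.
Total weight W = 535; half = 267.5.
x-coordinate, sorted with cumulative weight:
  x=1 (S, w=110) cum 110
  x=4 (T, w=20) cum 130
  x=7 (Q, w=150) cum 280  ← median
  x=8 (P, w=80) cum 360
  x=14 (R, w=175) cum 535
⇒ x* = 7
y-coordinate, sorted with cumulative weight:
  y=3 (Q, w=150) cum 150
  y=4 (P, w=80) cum 230
  y=5 (S, w=110) cum 340  ← median
  y=6 (T, w=20) cum 360
  y=7 (R, w=175) cum 535
⇒ y* = 5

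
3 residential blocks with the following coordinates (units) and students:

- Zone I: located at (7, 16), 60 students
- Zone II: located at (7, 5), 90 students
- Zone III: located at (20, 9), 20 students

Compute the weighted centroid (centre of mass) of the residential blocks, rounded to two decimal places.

(8.53, 9.35)

The minimiser of Σwᵢ‖p−pᵢ‖² is the weighted centroid p* = (Σwᵢpᵢ)/(Σwᵢ).
Σwᵢ = 170.
Σwᵢxᵢ = 60·7 + 90·7 + 20·20 = 1450.
Σwᵢyᵢ = 60·16 + 90·5 + 20·9 = 1590.
x* = 1450/170 = 8.53, y* = 1590/170 = 9.35.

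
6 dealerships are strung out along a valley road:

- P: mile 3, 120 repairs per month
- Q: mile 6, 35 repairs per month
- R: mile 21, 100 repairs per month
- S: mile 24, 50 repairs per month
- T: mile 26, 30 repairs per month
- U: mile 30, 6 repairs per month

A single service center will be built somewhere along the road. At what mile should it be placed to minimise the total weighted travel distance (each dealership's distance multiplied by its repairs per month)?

x = 21

For a sum of weighted absolute distances on a line, the optimum is the weighted median (not the mean). Total weight W = 341; half-weight = 170.5.
Sort by position and accumulate weight:
  mile 3 (P, w=120) → cum 120
  mile 6 (Q, w=35) → cum 155
  mile 21 (R, w=100) → cum 255  ≥ 170.5 → median here
  mile 24 (S, w=50) → cum 305
  mile 26 (T, w=30) → cum 335
  mile 30 (U, w=6) → cum 341
Optimal location: mile 21.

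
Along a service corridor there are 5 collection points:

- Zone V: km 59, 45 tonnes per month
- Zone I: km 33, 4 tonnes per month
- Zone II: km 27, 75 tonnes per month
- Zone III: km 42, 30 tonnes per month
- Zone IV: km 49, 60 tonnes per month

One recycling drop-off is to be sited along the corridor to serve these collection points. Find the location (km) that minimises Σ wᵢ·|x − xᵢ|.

x = 42

For a sum of weighted absolute distances on a line, the optimum is the weighted median (not the mean). Total weight W = 214; half-weight = 107.
Sort by position and accumulate weight:
  km 27 (Zone II, w=75) → cum 75
  km 33 (Zone I, w=4) → cum 79
  km 42 (Zone III, w=30) → cum 109  ≥ 107 → median here
  km 49 (Zone IV, w=60) → cum 169
  km 59 (Zone V, w=45) → cum 214
Optimal location: km 42.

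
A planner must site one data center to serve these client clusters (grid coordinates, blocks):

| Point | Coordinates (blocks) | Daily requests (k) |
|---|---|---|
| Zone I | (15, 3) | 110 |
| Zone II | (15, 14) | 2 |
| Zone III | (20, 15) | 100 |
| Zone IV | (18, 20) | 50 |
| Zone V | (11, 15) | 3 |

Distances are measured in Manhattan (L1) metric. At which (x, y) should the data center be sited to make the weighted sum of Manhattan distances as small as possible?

Manhattan distance separates: Σwᵢ(|x−xᵢ|+|y−yᵢ|) = Σwᵢ|x−xᵢ| + Σwᵢ|y−yᵢ|, so x and y are optimised independently as 1-D weighted medians.
Total weight W = 265; half = 132.5.
x-coordinate, sorted with cumulative weight:
  x=11 (Zone V, w=3) cum 3
  x=15 (Zone I, w=110) cum 113
  x=15 (Zone II, w=2) cum 115
  x=18 (Zone IV, w=50) cum 165  ← median
  x=20 (Zone III, w=100) cum 265
⇒ x* = 18
y-coordinate, sorted with cumulative weight:
  y=3 (Zone I, w=110) cum 110
  y=14 (Zone II, w=2) cum 112
  y=15 (Zone III, w=100) cum 212  ← median
  y=15 (Zone V, w=3) cum 215
  y=20 (Zone IV, w=50) cum 265
⇒ y* = 15

(18, 15)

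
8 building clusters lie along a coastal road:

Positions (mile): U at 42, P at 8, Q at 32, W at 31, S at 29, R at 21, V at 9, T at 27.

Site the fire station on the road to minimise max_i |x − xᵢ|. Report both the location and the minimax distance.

The 1-center on a line is the midpoint of the two extreme points: leftmost at 8, rightmost at 42.
Optimal location = (8 + 42)/2 = 25; maximum distance = (42 − 8)/2 = 17.

location 25, max distance 17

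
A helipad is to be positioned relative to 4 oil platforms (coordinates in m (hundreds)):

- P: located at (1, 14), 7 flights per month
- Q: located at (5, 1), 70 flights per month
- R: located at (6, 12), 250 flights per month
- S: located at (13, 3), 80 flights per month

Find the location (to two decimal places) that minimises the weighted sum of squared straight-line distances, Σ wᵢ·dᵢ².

(7.12, 8.37)

The minimiser of Σwᵢ‖p−pᵢ‖² is the weighted centroid p* = (Σwᵢpᵢ)/(Σwᵢ).
Σwᵢ = 407.
Σwᵢxᵢ = 7·1 + 70·5 + 250·6 + 80·13 = 2897.
Σwᵢyᵢ = 7·14 + 70·1 + 250·12 + 80·3 = 3408.
x* = 2897/407 = 7.12, y* = 3408/407 = 8.37.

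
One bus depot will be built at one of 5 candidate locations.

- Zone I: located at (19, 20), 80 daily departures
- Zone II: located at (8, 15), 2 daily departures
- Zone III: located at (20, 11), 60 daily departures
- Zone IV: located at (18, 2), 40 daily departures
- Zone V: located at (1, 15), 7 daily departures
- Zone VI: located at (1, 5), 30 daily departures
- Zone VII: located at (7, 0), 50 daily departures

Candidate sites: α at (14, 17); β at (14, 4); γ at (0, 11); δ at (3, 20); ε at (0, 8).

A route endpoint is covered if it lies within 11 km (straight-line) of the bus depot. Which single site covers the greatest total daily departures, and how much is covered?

Coverage radius r = 11 km; a point is covered iff (Δx)²+(Δy)² ≤ 11² = 121.
  α (14, 17): covers {Zone I, Zone II, Zone III} → 142
  β (14, 4): covers {Zone III, Zone IV, Zone VII} → 150
  γ (0, 11): covers {Zone II, Zone V, Zone VI} → 39
  δ (3, 20): covers {Zone II, Zone V} → 9
  ε (0, 8): covers {Zone II, Zone V, Zone VI, Zone VII} → 89
Maximum coverage at β: 150 daily departures.

β, covering 150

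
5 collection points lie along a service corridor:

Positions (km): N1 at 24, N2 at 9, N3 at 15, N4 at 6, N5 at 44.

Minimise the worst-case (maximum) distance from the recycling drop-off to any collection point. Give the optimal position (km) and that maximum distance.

The 1-center on a line is the midpoint of the two extreme points: leftmost at 6, rightmost at 44.
Optimal location = (6 + 44)/2 = 25; maximum distance = (44 − 6)/2 = 19.

location 25, max distance 19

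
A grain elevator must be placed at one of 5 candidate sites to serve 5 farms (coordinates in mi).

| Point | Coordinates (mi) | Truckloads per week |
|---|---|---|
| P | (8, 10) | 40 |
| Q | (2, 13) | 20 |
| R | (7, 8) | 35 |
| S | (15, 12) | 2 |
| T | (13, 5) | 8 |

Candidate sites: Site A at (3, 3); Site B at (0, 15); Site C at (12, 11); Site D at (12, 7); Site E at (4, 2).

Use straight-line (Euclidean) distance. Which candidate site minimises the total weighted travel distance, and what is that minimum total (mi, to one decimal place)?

Site C, total 628.0 mi

Total weighted distance at each candidate:
  Site A (3, 3): total = 880.8
  Site B (0, 15): total = 942.2
  Site C (12, 11): total = 628.0
  Site D (12, 7): total = 641.3
  Site E (4, 2): total = 921.8
Minimum is at Site C with total 628.0 mi.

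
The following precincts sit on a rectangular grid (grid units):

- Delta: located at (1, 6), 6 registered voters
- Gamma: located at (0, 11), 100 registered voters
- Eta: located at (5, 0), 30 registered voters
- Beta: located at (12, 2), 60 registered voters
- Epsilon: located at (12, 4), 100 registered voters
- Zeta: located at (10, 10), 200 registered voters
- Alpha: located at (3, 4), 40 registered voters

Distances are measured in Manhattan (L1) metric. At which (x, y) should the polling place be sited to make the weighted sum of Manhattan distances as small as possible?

Manhattan distance separates: Σwᵢ(|x−xᵢ|+|y−yᵢ|) = Σwᵢ|x−xᵢ| + Σwᵢ|y−yᵢ|, so x and y are optimised independently as 1-D weighted medians.
Total weight W = 536; half = 268.
x-coordinate, sorted with cumulative weight:
  x=0 (Gamma, w=100) cum 100
  x=1 (Delta, w=6) cum 106
  x=3 (Alpha, w=40) cum 146
  x=5 (Eta, w=30) cum 176
  x=10 (Zeta, w=200) cum 376  ← median
  x=12 (Beta, w=60) cum 436
  x=12 (Epsilon, w=100) cum 536
⇒ x* = 10
y-coordinate, sorted with cumulative weight:
  y=0 (Eta, w=30) cum 30
  y=2 (Beta, w=60) cum 90
  y=4 (Epsilon, w=100) cum 190
  y=4 (Alpha, w=40) cum 230
  y=6 (Delta, w=6) cum 236
  y=10 (Zeta, w=200) cum 436  ← median
  y=11 (Gamma, w=100) cum 536
⇒ y* = 10

(10, 10)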